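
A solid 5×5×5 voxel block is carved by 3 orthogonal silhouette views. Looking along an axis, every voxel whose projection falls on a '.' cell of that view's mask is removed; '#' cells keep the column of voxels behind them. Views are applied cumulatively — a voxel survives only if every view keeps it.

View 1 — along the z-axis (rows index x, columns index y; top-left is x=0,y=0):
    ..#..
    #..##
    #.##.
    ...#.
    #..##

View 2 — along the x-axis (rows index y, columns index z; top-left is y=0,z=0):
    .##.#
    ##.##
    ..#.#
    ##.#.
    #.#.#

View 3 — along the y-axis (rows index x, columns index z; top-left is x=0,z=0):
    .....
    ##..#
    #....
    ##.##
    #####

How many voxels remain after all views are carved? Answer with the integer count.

initial block: 5^3 = 125
step 1: project along z, AND mask (11/25) → |grid| = 55
step 2: project along x, AND mask (15/25) → |grid| = 31
step 3: project along y, AND mask (13/25) → |grid| = 19

|visual hull| = 19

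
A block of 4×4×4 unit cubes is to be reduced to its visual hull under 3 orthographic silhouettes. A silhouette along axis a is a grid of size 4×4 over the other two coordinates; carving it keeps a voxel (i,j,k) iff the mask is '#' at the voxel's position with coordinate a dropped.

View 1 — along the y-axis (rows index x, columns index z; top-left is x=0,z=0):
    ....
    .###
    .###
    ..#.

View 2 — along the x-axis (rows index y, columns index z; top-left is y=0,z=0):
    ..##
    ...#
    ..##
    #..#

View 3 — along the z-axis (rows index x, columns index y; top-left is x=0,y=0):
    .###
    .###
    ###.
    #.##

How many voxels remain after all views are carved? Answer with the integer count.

before carving: 64 voxels (4×4×4)
  1. axis=1 (XZ plane), |mask|=7  ⇒  voxels=28
  2. axis=0 (YZ plane), |mask|=7  ⇒  voxels=14
  3. axis=2 (XY plane), |mask|=12  ⇒  voxels=11

11 voxels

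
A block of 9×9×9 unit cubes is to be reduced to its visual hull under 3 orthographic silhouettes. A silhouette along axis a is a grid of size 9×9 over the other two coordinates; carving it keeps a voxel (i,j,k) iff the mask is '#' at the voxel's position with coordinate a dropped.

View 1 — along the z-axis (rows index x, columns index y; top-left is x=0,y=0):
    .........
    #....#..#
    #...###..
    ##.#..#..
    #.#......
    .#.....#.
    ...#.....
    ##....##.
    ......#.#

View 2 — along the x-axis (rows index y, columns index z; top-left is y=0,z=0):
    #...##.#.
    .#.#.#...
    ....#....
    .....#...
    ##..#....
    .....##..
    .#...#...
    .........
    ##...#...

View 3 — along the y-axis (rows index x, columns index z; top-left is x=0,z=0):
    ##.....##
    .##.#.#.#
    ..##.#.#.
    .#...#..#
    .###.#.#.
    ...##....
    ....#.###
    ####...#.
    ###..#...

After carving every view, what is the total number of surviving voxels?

start: 9×9×9 = 729 voxels
  1. axis=2 (XY plane), |mask|=22  ⇒  voxels=198
  2. axis=0 (YZ plane), |mask|=19  ⇒  voxels=53
  3. axis=1 (XZ plane), |mask|=36  ⇒  voxels=26

voxel count = 26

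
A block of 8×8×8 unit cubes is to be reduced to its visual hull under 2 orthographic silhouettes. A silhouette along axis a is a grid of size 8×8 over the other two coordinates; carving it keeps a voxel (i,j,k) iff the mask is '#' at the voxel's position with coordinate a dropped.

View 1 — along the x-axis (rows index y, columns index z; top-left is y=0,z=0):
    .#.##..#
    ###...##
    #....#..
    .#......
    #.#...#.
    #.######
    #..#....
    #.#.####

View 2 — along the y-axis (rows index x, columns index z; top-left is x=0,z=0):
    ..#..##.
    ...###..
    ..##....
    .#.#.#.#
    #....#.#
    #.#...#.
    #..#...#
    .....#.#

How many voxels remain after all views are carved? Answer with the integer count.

87 voxels

before carving: 512 voxels (8×8×8)
after view 1 [x-axis, 30 of 64 cells solid] → remaining = 240
after view 2 [y-axis, 23 of 64 cells solid] → remaining = 87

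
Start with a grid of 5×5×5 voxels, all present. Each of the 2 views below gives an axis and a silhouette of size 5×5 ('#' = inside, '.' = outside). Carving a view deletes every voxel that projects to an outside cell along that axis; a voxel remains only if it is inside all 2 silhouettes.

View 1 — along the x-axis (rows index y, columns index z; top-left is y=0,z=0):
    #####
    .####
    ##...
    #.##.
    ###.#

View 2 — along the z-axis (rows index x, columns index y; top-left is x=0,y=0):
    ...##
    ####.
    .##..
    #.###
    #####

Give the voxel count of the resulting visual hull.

|visual hull| = 59

initial block: 5^3 = 125
step 1: project along x, AND mask (18/25) → |grid| = 90
step 2: project along z, AND mask (17/25) → |grid| = 59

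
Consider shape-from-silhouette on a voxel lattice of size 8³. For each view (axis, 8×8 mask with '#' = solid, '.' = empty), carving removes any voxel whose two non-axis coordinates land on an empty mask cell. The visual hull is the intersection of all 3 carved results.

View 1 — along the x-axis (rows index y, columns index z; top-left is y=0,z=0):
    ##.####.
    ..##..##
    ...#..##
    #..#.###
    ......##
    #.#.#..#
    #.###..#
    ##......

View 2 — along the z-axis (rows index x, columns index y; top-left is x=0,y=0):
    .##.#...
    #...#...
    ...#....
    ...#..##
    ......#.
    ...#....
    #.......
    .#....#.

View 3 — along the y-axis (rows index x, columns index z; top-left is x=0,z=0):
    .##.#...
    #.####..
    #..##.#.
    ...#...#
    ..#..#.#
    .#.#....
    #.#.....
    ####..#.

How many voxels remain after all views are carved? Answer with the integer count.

|visual hull| = 22

start: 8×8×8 = 512 voxels
after view 1 [x-axis, 31 of 64 cells solid] → remaining = 248
after view 2 [z-axis, 14 of 64 cells solid] → remaining = 59
after view 3 [y-axis, 26 of 64 cells solid] → remaining = 22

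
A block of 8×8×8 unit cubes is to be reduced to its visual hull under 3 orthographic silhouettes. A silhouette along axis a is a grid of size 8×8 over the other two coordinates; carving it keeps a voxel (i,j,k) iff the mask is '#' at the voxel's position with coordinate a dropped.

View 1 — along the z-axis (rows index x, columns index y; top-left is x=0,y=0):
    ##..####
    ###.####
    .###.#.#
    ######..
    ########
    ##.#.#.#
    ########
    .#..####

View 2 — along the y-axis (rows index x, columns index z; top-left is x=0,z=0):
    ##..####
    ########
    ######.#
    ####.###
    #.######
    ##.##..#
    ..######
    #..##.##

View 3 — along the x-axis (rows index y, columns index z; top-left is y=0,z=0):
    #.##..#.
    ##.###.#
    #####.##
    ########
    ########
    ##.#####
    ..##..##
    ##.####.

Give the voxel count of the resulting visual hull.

before carving: 512 voxels (8×8×8)
carve view 1 (along z, XY-mask fill 50/64): 400 voxels remain
carve view 2 (along y, XZ-mask fill 51/64): 323 voxels remain
carve view 3 (along x, YZ-mask fill 50/64): 256 voxels remain

|visual hull| = 256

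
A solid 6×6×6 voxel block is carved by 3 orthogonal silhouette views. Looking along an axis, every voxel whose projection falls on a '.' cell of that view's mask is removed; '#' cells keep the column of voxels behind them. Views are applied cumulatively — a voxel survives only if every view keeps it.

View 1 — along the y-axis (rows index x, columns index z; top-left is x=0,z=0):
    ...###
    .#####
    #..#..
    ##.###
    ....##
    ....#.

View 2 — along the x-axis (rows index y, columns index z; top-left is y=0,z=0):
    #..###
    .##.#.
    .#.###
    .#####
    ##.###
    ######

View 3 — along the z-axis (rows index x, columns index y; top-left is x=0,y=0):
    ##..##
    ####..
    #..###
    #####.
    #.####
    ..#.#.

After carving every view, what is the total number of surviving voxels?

remaining voxels: 63

start: 6×6×6 = 216 voxels
V1 y: intersect with XZ mask (18 set) -- 108 left
V2 x: intersect with YZ mask (27 set) -- 89 left
V3 z: intersect with XY mask (24 set) -- 63 left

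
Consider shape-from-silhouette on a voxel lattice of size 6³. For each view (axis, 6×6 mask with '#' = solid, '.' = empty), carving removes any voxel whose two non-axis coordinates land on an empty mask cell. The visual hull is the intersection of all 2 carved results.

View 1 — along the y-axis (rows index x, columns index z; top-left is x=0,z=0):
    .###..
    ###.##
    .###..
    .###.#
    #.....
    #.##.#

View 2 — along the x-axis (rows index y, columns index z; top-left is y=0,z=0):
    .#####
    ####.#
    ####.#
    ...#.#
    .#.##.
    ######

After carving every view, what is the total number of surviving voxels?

initial block: 6^3 = 216
after view 1 [y-axis, 20 of 36 cells solid] → remaining = 120
after view 2 [x-axis, 26 of 36 cells solid] → remaining = 91

91 voxels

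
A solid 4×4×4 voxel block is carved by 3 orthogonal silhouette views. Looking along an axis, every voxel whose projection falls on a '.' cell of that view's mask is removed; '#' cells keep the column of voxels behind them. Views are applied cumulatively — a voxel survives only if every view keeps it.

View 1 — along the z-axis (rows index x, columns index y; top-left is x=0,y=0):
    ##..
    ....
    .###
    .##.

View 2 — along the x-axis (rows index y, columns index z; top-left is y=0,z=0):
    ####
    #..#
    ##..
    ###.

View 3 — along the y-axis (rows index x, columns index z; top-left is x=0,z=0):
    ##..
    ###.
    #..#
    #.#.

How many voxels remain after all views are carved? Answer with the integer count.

|visual hull| = 9

before carving: 64 voxels (4×4×4)
[1] z-view keeps 7 columns → grid now 28
[2] x-view keeps 11 columns → grid now 17
[3] y-view keeps 9 columns → grid now 9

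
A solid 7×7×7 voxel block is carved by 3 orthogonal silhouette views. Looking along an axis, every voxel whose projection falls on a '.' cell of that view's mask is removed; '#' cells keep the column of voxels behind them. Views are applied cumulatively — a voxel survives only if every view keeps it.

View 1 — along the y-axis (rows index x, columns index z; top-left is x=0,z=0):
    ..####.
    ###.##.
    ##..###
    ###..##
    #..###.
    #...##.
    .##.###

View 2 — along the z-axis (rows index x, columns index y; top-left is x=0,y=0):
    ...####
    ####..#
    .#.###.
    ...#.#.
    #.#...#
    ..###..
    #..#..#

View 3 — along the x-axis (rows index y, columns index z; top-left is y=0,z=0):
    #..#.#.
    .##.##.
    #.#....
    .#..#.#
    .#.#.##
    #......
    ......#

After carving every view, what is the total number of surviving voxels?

before carving: 343 voxels (7×7×7)
step 1: project along y, AND mask (31/49) → |grid| = 217
step 2: project along z, AND mask (24/49) → |grid| = 107
step 3: project along x, AND mask (18/49) → |grid| = 38

|visual hull| = 38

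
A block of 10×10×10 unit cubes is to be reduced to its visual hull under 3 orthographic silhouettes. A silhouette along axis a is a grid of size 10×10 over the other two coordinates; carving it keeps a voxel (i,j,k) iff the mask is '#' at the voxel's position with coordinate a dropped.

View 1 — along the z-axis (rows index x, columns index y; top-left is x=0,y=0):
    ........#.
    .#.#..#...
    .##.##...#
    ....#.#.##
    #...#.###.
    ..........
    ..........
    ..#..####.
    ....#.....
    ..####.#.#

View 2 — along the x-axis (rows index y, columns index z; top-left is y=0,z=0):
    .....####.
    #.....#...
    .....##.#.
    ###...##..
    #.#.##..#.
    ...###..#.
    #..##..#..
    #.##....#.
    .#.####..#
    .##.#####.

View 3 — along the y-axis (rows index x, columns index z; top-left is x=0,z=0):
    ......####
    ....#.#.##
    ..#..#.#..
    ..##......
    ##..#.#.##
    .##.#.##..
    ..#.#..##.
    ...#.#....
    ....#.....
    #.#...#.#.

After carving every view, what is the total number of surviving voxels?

full grid |V| = 1000
[1] z-view keeps 30 columns → grid now 300
[2] x-view keeps 44 columns → grid now 137
[3] y-view keeps 35 columns → grid now 52

remaining voxels: 52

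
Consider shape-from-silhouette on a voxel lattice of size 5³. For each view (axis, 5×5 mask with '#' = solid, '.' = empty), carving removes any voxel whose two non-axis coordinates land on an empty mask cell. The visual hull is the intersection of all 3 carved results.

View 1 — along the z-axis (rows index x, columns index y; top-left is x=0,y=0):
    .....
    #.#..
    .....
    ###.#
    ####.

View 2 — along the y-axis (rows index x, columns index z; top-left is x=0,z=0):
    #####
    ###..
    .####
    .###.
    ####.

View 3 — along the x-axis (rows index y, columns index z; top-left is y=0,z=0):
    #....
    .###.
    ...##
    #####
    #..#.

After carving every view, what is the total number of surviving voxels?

remaining voxels: 15

initial block: 5^3 = 125
after view 1 [z-axis, 10 of 25 cells solid] → remaining = 50
after view 2 [y-axis, 19 of 25 cells solid] → remaining = 34
after view 3 [x-axis, 13 of 25 cells solid] → remaining = 15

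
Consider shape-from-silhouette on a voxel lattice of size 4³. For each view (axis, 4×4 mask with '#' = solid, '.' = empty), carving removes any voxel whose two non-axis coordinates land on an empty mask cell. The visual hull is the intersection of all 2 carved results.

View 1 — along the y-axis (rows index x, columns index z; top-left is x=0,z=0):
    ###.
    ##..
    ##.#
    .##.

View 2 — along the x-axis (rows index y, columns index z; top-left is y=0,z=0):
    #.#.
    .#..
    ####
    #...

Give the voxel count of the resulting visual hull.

voxel count = 22

start: 4×4×4 = 64 voxels
step 1: project along y, AND mask (10/16) → |grid| = 40
step 2: project along x, AND mask (8/16) → |grid| = 22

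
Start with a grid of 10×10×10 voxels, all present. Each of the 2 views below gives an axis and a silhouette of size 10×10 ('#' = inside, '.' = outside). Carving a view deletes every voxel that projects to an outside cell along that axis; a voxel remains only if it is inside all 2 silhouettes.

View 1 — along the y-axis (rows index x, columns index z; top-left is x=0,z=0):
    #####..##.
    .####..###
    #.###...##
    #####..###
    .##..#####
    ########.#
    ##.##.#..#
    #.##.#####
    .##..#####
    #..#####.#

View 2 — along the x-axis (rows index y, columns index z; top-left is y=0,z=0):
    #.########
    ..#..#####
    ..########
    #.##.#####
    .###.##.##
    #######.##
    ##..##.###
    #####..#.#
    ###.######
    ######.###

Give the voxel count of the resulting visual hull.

start: 10×10×10 = 1000 voxels
after view 1 [y-axis, 72 of 100 cells solid] → remaining = 720
after view 2 [x-axis, 79 of 100 cells solid] → remaining = 572

remaining voxels: 572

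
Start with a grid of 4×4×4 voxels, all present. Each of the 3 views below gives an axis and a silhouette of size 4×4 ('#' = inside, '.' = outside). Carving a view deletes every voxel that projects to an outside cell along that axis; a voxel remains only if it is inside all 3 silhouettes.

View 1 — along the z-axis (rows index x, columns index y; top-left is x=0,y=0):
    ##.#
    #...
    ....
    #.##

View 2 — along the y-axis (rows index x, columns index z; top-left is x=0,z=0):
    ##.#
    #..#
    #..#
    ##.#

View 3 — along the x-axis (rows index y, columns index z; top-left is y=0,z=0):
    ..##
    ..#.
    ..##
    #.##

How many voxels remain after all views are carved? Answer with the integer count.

voxel count = 8

initial block: 4^3 = 64
[1] z-view keeps 7 columns → grid now 28
[2] y-view keeps 10 columns → grid now 20
[3] x-view keeps 8 columns → grid now 8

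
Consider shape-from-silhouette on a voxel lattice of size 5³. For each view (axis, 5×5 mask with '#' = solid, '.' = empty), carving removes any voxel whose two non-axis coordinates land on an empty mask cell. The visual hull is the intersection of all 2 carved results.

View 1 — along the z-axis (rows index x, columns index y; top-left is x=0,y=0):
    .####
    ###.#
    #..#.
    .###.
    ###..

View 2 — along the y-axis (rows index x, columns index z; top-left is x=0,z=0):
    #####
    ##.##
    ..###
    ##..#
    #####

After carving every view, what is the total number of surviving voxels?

remaining voxels: 66

before carving: 125 voxels (5×5×5)
after view 1 [z-axis, 16 of 25 cells solid] → remaining = 80
after view 2 [y-axis, 20 of 25 cells solid] → remaining = 66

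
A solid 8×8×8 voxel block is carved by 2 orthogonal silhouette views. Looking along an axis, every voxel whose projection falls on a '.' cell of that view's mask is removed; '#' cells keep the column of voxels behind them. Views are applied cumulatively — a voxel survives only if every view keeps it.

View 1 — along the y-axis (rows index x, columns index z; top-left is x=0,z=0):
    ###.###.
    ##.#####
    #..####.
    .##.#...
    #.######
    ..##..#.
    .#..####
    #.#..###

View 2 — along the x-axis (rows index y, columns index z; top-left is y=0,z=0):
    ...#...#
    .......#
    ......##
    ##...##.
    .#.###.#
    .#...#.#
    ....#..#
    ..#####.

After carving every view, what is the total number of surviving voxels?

|visual hull| = 121

start: 8×8×8 = 512 voxels
after view 1 [y-axis, 41 of 64 cells solid] → remaining = 328
after view 2 [x-axis, 24 of 64 cells solid] → remaining = 121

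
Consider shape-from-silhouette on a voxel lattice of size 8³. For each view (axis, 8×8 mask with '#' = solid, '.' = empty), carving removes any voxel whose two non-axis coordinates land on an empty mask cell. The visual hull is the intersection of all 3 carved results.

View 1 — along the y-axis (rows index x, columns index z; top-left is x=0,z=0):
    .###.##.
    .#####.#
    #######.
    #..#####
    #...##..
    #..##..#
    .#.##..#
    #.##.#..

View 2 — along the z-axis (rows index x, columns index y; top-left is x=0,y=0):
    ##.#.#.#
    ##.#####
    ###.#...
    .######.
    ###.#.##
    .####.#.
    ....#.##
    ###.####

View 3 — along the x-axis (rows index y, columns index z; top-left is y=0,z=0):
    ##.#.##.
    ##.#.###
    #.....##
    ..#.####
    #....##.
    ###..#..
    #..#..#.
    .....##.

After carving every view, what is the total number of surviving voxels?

|visual hull| = 103

initial block: 8^3 = 512
step 1: project along y, AND mask (39/64) → |grid| = 312
step 2: project along z, AND mask (43/64) → |grid| = 209
step 3: project along x, AND mask (31/64) → |grid| = 103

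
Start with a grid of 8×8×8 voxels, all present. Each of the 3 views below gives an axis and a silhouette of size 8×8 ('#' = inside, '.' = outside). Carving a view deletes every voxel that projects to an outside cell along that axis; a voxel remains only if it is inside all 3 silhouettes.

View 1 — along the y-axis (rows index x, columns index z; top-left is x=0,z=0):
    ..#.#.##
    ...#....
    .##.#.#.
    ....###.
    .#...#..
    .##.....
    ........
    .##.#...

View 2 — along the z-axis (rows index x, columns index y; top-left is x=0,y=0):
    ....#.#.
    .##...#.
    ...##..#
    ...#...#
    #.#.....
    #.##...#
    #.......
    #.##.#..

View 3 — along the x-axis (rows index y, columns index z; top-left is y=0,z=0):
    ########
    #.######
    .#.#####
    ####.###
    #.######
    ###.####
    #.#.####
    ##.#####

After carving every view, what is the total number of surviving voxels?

start: 8×8×8 = 512 voxels
step 1: project along y, AND mask (19/64) → |grid| = 152
step 2: project along z, AND mask (21/64) → |grid| = 53
step 3: project along x, AND mask (55/64) → |grid| = 44

|visual hull| = 44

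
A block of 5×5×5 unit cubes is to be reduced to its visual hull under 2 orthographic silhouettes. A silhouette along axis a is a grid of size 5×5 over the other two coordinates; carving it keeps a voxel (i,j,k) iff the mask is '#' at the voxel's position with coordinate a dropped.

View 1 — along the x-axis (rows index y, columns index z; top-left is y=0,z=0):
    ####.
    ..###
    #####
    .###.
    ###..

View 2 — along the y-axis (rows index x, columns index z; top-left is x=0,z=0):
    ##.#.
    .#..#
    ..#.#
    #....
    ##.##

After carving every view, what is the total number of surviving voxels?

|visual hull| = 40

start: 5×5×5 = 125 voxels
V1 x: intersect with YZ mask (18 set) -- 90 left
V2 y: intersect with XZ mask (12 set) -- 40 left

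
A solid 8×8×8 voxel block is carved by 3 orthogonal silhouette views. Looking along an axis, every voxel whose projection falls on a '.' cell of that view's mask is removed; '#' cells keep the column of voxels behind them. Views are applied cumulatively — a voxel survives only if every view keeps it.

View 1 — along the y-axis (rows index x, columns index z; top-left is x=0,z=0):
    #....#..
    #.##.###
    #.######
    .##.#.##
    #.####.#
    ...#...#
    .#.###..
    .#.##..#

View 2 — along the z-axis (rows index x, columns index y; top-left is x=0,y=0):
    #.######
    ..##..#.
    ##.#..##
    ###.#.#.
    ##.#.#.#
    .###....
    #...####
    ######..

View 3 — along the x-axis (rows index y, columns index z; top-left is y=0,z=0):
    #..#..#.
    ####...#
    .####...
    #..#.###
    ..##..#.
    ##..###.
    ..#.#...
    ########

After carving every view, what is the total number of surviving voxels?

voxel count = 93

start: 8×8×8 = 512 voxels
  1. axis=1 (XZ plane), |mask|=36  ⇒  voxels=288
  2. axis=2 (XY plane), |mask|=39  ⇒  voxels=172
  3. axis=0 (YZ plane), |mask|=35  ⇒  voxels=93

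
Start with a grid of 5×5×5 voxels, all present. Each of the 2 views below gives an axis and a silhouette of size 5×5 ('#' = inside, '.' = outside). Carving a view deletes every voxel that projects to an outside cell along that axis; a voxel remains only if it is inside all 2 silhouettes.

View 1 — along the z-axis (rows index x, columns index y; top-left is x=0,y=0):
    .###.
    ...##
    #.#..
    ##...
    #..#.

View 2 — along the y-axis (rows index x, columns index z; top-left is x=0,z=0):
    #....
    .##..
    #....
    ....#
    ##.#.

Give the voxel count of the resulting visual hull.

remaining voxels: 17

initial block: 5^3 = 125
  1. axis=2 (XY plane), |mask|=11  ⇒  voxels=55
  2. axis=1 (XZ plane), |mask|=8  ⇒  voxels=17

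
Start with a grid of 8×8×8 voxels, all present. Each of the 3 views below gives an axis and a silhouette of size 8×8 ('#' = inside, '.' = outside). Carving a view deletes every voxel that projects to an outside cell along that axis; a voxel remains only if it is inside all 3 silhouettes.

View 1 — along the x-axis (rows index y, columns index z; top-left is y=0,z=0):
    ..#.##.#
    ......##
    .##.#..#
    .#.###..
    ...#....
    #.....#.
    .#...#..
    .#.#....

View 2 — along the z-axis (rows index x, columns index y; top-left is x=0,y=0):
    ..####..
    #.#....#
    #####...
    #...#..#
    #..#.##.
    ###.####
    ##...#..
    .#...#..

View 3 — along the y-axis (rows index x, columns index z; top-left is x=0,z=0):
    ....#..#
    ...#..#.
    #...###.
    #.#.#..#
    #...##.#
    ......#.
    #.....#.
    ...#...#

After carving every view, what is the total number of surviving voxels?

before carving: 512 voxels (8×8×8)
carve view 1 (along x, YZ-mask fill 21/64): 168 voxels remain
carve view 2 (along z, XY-mask fill 31/64): 84 voxels remain
carve view 3 (along y, XZ-mask fill 21/64): 26 voxels remain

|visual hull| = 26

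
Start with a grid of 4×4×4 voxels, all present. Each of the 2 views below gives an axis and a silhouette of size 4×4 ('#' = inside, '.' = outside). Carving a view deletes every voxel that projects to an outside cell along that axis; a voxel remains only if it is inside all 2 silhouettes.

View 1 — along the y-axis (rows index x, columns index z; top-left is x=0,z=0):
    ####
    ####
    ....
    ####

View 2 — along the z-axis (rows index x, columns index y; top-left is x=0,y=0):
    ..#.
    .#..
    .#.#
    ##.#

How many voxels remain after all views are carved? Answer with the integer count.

before carving: 64 voxels (4×4×4)
after view 1 [y-axis, 12 of 16 cells solid] → remaining = 48
after view 2 [z-axis, 7 of 16 cells solid] → remaining = 20

voxel count = 20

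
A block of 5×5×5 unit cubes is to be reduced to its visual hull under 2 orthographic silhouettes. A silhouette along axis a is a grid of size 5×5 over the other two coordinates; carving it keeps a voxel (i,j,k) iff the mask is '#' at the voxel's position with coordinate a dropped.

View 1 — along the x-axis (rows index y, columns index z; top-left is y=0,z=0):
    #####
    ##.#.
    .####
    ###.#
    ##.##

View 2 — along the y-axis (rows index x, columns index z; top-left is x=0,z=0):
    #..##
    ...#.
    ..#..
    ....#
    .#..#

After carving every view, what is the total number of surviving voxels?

|visual hull| = 32

start: 5×5×5 = 125 voxels
[1] x-view keeps 20 columns → grid now 100
[2] y-view keeps 8 columns → grid now 32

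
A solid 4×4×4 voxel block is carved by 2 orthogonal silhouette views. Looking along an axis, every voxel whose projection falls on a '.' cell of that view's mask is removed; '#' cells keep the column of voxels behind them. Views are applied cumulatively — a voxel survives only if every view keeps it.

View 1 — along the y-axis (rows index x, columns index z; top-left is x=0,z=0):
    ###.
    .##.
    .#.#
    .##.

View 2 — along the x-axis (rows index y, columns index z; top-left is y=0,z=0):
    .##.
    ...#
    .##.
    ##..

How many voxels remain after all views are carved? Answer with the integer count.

20 voxels

start: 4×4×4 = 64 voxels
V1 y: intersect with XZ mask (9 set) -- 36 left
V2 x: intersect with YZ mask (7 set) -- 20 left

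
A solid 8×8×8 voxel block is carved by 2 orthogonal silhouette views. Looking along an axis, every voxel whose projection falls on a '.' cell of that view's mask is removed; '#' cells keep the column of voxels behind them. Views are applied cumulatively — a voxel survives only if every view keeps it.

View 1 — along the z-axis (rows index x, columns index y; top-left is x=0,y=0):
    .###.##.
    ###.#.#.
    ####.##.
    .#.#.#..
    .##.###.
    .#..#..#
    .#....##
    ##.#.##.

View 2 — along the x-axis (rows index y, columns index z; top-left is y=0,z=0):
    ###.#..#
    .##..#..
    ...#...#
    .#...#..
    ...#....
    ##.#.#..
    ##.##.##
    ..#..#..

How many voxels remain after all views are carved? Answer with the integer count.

voxel count = 118

before carving: 512 voxels (8×8×8)
after view 1 [z-axis, 35 of 64 cells solid] → remaining = 280
after view 2 [x-axis, 25 of 64 cells solid] → remaining = 118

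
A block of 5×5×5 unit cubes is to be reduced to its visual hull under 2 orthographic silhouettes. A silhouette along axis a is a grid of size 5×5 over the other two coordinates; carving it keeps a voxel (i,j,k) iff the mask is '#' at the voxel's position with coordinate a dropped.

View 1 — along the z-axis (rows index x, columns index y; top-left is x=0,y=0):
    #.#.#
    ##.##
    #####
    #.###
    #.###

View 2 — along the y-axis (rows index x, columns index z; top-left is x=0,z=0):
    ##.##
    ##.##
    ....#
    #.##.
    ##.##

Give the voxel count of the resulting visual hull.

voxel count = 61

start: 5×5×5 = 125 voxels
[1] z-view keeps 20 columns → grid now 100
[2] y-view keeps 16 columns → grid now 61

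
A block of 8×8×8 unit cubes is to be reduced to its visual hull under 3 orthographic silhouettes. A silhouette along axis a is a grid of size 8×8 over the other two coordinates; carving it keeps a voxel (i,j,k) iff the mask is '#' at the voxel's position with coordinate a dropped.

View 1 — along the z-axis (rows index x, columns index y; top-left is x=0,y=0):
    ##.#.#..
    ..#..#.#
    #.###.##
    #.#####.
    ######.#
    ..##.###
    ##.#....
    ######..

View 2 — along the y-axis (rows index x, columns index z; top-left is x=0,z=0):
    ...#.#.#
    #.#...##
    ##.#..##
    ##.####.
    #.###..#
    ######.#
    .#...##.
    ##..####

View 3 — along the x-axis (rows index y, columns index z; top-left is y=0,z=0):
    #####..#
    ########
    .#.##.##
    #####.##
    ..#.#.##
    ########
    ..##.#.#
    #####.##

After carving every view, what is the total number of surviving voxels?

full grid |V| = 512
  1. axis=2 (XY plane), |mask|=40  ⇒  voxels=320
  2. axis=1 (XZ plane), |mask|=39  ⇒  voxels=205
  3. axis=0 (YZ plane), |mask|=49  ⇒  voxels=157

157 voxels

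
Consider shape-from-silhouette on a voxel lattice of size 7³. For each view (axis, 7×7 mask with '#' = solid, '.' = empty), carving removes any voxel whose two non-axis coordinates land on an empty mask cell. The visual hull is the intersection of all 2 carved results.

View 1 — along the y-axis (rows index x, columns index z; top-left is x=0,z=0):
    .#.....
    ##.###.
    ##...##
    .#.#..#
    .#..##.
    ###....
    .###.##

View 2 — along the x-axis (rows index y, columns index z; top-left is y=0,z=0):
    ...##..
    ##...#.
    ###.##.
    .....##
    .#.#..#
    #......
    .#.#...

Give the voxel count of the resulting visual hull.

initial block: 7^3 = 343
V1 y: intersect with XZ mask (24 set) -- 168 left
V2 x: intersect with YZ mask (18 set) -- 70 left

remaining voxels: 70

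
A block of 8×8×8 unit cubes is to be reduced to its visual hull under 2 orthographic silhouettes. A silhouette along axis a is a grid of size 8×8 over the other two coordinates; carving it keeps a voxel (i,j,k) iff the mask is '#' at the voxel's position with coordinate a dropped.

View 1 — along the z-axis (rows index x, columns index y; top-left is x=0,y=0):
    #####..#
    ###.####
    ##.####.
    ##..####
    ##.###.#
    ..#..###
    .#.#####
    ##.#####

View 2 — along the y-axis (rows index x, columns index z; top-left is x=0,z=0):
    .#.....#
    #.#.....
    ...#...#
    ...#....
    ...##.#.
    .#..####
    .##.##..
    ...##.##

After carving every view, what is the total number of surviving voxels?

start: 8×8×8 = 512 voxels
[1] z-view keeps 48 columns → grid now 384
[2] y-view keeps 23 columns → grid now 134

remaining voxels: 134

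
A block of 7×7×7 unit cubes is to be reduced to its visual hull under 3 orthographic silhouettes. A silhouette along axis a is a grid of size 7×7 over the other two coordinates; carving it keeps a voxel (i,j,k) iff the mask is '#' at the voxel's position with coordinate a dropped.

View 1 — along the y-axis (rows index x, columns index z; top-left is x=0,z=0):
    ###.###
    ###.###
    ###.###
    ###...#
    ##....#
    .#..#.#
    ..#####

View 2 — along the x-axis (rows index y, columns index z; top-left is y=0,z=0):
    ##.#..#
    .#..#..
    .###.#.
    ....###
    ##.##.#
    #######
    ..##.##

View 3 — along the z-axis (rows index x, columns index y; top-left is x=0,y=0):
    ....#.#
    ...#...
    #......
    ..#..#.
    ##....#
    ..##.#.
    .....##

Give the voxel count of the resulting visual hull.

full grid |V| = 343
[1] y-view keeps 33 columns → grid now 231
[2] x-view keeps 29 columns → grid now 136
[3] z-view keeps 14 columns → grid now 39

remaining voxels: 39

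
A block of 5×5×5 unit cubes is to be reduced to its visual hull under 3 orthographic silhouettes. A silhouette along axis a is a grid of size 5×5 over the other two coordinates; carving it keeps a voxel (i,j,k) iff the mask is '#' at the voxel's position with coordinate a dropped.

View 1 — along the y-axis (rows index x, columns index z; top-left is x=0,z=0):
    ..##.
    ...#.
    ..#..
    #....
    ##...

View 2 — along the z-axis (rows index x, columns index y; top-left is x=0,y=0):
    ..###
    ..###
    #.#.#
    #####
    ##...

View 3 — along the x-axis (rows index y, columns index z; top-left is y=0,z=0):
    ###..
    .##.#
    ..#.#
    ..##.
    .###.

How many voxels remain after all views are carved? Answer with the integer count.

|visual hull| = 14

start: 5×5×5 = 125 voxels
  1. axis=1 (XZ plane), |mask|=7  ⇒  voxels=35
  2. axis=2 (XY plane), |mask|=16  ⇒  voxels=21
  3. axis=0 (YZ plane), |mask|=13  ⇒  voxels=14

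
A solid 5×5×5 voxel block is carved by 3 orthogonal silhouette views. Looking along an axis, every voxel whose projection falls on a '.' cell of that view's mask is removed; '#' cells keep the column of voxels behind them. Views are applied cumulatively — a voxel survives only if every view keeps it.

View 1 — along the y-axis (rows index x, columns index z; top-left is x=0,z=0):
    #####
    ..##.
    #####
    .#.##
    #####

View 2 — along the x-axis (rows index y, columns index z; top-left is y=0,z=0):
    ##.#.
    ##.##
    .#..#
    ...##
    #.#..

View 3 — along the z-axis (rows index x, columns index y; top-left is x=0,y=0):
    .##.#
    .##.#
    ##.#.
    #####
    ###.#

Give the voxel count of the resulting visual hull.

remaining voxels: 39

full grid |V| = 125
carve view 1 (along y, XZ-mask fill 20/25): 100 voxels remain
carve view 2 (along x, YZ-mask fill 13/25): 52 voxels remain
carve view 3 (along z, XY-mask fill 18/25): 39 voxels remain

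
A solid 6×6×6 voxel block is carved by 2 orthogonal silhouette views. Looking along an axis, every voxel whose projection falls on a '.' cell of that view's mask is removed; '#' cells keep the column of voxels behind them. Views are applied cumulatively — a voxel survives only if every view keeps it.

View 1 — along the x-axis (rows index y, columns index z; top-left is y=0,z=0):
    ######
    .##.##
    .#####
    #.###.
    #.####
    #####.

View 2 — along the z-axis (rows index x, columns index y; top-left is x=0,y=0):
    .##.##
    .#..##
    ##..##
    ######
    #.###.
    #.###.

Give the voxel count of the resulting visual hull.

|visual hull| = 122

initial block: 6^3 = 216
carve view 1 (along x, YZ-mask fill 29/36): 174 voxels remain
carve view 2 (along z, XY-mask fill 25/36): 122 voxels remain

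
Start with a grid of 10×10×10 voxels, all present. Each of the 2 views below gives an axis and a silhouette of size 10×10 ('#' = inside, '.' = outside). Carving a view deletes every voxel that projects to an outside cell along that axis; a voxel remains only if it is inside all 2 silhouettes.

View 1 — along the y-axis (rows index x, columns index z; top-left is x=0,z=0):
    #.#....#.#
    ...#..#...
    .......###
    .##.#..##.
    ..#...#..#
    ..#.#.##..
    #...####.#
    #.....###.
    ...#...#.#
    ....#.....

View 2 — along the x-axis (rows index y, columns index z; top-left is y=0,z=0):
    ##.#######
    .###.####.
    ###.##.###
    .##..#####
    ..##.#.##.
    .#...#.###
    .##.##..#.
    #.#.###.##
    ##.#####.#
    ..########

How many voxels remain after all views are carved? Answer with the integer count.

initial block: 10^3 = 1000
V1 y: intersect with XZ mask (35 set) -- 350 left
V2 x: intersect with YZ mask (69 set) -- 239 left

|visual hull| = 239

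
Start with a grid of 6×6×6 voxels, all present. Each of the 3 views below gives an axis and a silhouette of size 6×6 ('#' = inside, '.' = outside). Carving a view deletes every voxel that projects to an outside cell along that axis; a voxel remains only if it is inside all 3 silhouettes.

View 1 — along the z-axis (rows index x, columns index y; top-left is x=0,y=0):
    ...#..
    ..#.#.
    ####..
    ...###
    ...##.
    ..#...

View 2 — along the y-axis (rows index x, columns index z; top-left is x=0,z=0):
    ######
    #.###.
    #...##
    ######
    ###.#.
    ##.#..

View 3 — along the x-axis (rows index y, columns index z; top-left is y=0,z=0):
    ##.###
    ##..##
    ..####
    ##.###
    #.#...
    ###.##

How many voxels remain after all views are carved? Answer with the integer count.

before carving: 216 voxels (6×6×6)
[1] z-view keeps 13 columns → grid now 78
[2] y-view keeps 26 columns → grid now 55
[3] x-view keeps 25 columns → grid now 39

|visual hull| = 39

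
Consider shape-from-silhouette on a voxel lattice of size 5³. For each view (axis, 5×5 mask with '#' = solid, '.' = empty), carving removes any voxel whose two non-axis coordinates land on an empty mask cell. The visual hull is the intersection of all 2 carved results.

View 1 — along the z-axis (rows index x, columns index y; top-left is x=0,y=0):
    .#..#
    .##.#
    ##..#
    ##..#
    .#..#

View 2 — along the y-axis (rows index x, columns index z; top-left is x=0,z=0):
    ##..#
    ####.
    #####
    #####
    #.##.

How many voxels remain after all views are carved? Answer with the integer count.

full grid |V| = 125
carve view 1 (along z, XY-mask fill 13/25): 65 voxels remain
carve view 2 (along y, XZ-mask fill 20/25): 54 voxels remain

|visual hull| = 54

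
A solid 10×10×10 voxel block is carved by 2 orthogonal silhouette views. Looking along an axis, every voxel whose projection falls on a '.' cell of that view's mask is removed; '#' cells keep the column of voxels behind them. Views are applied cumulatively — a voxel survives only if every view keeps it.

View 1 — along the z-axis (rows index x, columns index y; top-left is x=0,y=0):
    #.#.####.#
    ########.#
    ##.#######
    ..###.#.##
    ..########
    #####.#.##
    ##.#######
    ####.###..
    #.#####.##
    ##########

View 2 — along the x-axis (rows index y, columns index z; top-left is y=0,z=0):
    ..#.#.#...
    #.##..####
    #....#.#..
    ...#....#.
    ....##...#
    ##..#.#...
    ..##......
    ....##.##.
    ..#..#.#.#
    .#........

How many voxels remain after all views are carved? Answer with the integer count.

full grid |V| = 1000
step 1: project along z, AND mask (81/100) → |grid| = 810
step 2: project along x, AND mask (33/100) → |grid| = 252

252 voxels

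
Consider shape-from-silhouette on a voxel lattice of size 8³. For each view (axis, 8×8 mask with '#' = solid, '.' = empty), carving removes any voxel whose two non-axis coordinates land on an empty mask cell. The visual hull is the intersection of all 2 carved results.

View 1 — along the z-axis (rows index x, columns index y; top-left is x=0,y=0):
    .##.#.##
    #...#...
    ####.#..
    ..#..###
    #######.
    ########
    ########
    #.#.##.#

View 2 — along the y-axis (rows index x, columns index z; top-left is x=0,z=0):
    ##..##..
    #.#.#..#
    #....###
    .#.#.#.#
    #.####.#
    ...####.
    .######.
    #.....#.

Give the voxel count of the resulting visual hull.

before carving: 512 voxels (8×8×8)
after view 1 [z-axis, 44 of 64 cells solid] → remaining = 352
after view 2 [y-axis, 34 of 64 cells solid] → remaining = 196

remaining voxels: 196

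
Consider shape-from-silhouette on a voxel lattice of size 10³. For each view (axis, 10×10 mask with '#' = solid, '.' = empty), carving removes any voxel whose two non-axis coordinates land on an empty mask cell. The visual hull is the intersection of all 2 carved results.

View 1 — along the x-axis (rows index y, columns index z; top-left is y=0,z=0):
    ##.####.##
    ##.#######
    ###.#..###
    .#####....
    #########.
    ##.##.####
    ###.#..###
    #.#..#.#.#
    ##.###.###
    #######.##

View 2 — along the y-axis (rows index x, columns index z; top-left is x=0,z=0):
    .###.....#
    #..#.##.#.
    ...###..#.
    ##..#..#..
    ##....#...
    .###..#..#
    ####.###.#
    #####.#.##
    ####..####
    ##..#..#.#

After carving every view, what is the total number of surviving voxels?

|visual hull| = 409

before carving: 1000 voxels (10×10×10)
  1. axis=0 (YZ plane), |mask|=75  ⇒  voxels=750
  2. axis=1 (XZ plane), |mask|=54  ⇒  voxels=409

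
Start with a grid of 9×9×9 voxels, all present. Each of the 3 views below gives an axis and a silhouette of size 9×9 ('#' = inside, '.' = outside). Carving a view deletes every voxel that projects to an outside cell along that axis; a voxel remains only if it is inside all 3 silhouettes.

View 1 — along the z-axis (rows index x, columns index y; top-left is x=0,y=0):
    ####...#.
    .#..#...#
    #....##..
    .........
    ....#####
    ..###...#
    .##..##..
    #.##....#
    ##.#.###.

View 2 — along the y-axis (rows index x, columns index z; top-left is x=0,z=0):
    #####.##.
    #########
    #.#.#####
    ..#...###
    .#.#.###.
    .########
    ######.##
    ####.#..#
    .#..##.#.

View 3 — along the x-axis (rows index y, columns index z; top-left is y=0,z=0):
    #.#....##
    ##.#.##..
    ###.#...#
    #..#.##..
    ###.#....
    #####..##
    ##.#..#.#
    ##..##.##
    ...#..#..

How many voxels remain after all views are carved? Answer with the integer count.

start: 9×9×9 = 729 voxels
  1. axis=2 (XY plane), |mask|=34  ⇒  voxels=306
  2. axis=1 (XZ plane), |mask|=58  ⇒  voxels=220
  3. axis=0 (YZ plane), |mask|=42  ⇒  voxels=108

108 voxels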